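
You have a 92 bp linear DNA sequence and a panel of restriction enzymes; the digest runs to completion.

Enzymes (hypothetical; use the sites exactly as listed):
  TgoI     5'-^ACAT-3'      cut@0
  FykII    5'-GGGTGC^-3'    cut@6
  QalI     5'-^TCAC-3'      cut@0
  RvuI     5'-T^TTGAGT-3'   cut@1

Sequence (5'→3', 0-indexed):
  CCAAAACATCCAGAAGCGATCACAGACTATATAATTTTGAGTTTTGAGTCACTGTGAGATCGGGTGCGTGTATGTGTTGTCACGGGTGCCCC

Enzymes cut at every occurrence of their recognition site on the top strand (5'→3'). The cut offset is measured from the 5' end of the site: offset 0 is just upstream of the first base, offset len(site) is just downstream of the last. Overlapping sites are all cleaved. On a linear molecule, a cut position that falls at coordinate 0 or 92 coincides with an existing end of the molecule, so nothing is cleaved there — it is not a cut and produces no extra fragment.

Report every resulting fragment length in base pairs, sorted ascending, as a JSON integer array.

Scan for sites:
  TgoI ACAT/0: at [5] ⇒ [5]
  FykII GGGTGC/6: at [61, 83] ⇒ [67, 89]
  QalI TCAC/0: at [19, 48, 79] ⇒ [19, 48, 79]
  RvuI TTTGAGT/1: at [35, 42] ⇒ [36, 43]

All cut coordinates (distinct, sorted): [5, 19, 36, 43, 48, 67, 79, 89]

Fragment lengths:
  [0,5): 5 bp
  [5,19): 14 bp
  [19,36): 17 bp
  [36,43): 7 bp
  [43,48): 5 bp
  [48,67): 19 bp
  [67,79): 12 bp
  [79,89): 10 bp
  [89,92): 3 bp

[3,5,5,7,10,12,14,17,19]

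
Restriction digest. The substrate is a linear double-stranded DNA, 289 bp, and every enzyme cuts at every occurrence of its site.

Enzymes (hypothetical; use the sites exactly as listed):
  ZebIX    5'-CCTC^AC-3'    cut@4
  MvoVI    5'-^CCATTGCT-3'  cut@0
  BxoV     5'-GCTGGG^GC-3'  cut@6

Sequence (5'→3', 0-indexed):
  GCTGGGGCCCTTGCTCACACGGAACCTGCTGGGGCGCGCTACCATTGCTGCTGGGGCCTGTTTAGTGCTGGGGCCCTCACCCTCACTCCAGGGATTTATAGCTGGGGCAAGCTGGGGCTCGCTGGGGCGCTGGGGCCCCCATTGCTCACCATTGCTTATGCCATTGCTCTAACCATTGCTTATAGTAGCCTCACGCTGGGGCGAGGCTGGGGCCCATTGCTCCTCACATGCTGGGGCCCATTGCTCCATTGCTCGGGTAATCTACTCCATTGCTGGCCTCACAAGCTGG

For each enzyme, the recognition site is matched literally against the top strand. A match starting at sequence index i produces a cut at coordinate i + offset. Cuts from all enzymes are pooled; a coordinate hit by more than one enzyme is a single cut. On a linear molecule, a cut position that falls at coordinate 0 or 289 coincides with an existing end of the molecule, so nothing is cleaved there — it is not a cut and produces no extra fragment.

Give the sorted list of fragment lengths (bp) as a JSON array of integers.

Scan for sites:
  ZebIX CCTCAC/4: at [74, 80, 188, 221, 276] ⇒ [78, 84, 192, 225, 280]
  MvoVI CCATTGCT/0: at [41, 138, 148, 160, 172, 213, 237, 245, 266] ⇒ [41, 138, 148, 160, 172, 213, 237, 245, 266]
  BxoV GCTGGGGC/6: at [0, 27, 49, 66, 100, 110, 120, 128, 194, 205, 229] ⇒ [6, 33, 55, 72, 106, 116, 126, 134, 200, 211, 235]

All cut coordinates (distinct, sorted): [6, 33, 41, 55, 72, 78, 84, 106, 116, 126, 134, 138, 148, 160, 172, 192, 200, 211, 213, 225, 235, 237, 245, 266, 280]

Fragment lengths:
  [0,6): 6 bp
  [6,33): 27 bp
  [33,41): 8 bp
  [41,55): 14 bp
  [55,72): 17 bp
  [72,78): 6 bp
  [78,84): 6 bp
  [84,106): 22 bp
  [106,116): 10 bp
  [116,126): 10 bp
  [126,134): 8 bp
  [134,138): 4 bp
  [138,148): 10 bp
  [148,160): 12 bp
  [160,172): 12 bp
  [172,192): 20 bp
  [192,200): 8 bp
  [200,211): 11 bp
  [211,213): 2 bp
  [213,225): 12 bp
  [225,235): 10 bp
  [235,237): 2 bp
  [237,245): 8 bp
  [245,266): 21 bp
  [266,280): 14 bp
  [280,289): 9 bp

[2,2,4,6,6,6,8,8,8,8,9,10,10,10,10,11,12,12,12,14,14,17,20,21,22,27]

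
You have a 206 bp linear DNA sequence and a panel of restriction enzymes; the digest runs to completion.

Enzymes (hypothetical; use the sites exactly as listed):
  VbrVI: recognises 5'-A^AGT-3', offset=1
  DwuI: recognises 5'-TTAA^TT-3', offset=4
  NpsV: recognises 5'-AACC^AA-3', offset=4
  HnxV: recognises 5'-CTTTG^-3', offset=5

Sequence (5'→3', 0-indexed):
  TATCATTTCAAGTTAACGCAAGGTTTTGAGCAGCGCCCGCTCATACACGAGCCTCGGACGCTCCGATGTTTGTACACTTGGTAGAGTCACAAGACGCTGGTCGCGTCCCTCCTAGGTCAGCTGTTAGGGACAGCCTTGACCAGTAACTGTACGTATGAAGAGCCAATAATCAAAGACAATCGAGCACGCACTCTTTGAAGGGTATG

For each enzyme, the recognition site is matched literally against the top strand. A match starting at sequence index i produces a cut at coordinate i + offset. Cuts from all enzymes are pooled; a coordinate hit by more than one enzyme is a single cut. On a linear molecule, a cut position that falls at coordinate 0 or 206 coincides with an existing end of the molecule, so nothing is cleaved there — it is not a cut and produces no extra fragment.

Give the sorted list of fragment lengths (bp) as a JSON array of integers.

Per-enzyme occurrences:
  VbrVI AAGT/1: at [9] ⇒ [10]
  DwuI (TTAATT, off=4): no sites
  NpsV (AACCAA, off=4): no sites
  HnxV CTTTG/5: at [192] ⇒ [197]

All cut coordinates (distinct, sorted): [10, 197]

Fragments:
  [0,10): 10 bp
  [10,197): 187 bp
  [197,206): 9 bp

[9,10,187]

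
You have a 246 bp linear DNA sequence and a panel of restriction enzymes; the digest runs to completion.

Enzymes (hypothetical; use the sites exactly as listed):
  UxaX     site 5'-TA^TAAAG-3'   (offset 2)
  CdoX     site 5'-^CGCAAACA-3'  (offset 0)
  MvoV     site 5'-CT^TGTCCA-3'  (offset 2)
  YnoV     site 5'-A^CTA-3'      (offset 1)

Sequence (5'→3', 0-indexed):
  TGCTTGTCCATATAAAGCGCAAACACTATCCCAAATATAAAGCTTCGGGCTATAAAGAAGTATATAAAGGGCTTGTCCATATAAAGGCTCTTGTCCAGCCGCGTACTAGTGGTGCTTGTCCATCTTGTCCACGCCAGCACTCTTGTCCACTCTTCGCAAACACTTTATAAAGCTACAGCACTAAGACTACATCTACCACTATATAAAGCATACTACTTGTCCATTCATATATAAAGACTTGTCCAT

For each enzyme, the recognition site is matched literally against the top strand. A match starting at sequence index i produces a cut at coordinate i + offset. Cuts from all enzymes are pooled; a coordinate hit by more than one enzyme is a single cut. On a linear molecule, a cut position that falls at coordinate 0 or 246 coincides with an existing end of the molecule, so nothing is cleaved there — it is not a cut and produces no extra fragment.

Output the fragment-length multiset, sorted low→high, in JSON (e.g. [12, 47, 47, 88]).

Site scan:
  UxaX TATAAAG/2: at [10, 35, 50, 62, 79, 165, 201, 229] ⇒ [12, 37, 52, 64, 81, 167, 203, 231]
  CdoX CGCAAACA/0: at [17, 154] ⇒ [17, 154]
  MvoV CTTGTCCA/2: at [2, 71, 89, 114, 123, 141, 215, 237] ⇒ [4, 73, 91, 116, 125, 143, 217, 239]
  YnoV ACTA/1: at [24, 104, 179, 185, 197, 211] ⇒ [25, 105, 180, 186, 198, 212]

All cut coordinates (distinct, sorted): [4, 12, 17, 25, 37, 52, 64, 73, 81, 91, 105, 116, 125, 143, 154, 167, 180, 186, 198, 203, 212, 217, 231, 239]

Fragment lengths:
  [0,4): 4 bp
  [4,12): 8 bp
  [12,17): 5 bp
  [17,25): 8 bp
  [25,37): 12 bp
  [37,52): 15 bp
  [52,64): 12 bp
  [64,73): 9 bp
  [73,81): 8 bp
  [81,91): 10 bp
  [91,105): 14 bp
  [105,116): 11 bp
  [116,125): 9 bp
  [125,143): 18 bp
  [143,154): 11 bp
  [154,167): 13 bp
  [167,180): 13 bp
  [180,186): 6 bp
  [186,198): 12 bp
  [198,203): 5 bp
  [203,212): 9 bp
  [212,217): 5 bp
  [217,231): 14 bp
  [231,239): 8 bp
  [239,246): 7 bp

[4,5,5,5,6,7,8,8,8,8,9,9,9,10,11,11,12,12,12,13,13,14,14,15,18]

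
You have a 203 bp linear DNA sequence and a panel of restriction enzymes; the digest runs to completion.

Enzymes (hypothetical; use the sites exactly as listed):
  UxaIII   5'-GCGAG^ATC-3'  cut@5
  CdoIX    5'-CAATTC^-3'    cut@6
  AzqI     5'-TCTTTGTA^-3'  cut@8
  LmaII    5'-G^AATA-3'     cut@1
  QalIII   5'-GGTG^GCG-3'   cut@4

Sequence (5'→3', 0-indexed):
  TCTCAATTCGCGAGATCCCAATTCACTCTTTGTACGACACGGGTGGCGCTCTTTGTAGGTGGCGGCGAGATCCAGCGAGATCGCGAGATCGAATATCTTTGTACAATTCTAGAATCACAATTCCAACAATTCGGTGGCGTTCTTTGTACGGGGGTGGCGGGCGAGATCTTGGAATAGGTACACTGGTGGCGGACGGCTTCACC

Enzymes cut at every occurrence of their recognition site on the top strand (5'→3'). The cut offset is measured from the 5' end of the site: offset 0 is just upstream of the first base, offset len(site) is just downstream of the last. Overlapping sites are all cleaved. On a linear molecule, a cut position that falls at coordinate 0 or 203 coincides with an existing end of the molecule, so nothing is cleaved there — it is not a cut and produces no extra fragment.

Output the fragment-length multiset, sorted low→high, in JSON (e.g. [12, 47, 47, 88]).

Scan for sites:
  UxaIII GCGAGATC/5: at [9, 64, 74, 82, 160] ⇒ [14, 69, 79, 87, 165]
  CdoIX CAATTC/6: at [3, 18, 103, 117, 126] ⇒ [9, 24, 109, 123, 132]
  AzqI TCTTTGTA/8: at [26, 49, 95, 140] ⇒ [34, 57, 103, 148]
  LmaII GAATA/1: at [90, 171] ⇒ [91, 172]
  QalIII GGTGGCG/4: at [41, 57, 132, 152, 184] ⇒ [45, 61, 136, 156, 188]

All cut coordinates (distinct, sorted): [9, 14, 24, 34, 45, 57, 61, 69, 79, 87, 91, 103, 109, 123, 132, 136, 148, 156, 165, 172, 188]

Fragment lengths:
  [0,9): 9 bp
  [9,14): 5 bp
  [14,24): 10 bp
  [24,34): 10 bp
  [34,45): 11 bp
  [45,57): 12 bp
  [57,61): 4 bp
  [61,69): 8 bp
  [69,79): 10 bp
  [79,87): 8 bp
  [87,91): 4 bp
  [91,103): 12 bp
  [103,109): 6 bp
  [109,123): 14 bp
  [123,132): 9 bp
  [132,136): 4 bp
  [136,148): 12 bp
  [148,156): 8 bp
  [156,165): 9 bp
  [165,172): 7 bp
  [172,188): 16 bp
  [188,203): 15 bp

[4,4,4,5,6,7,8,8,8,9,9,9,10,10,10,11,12,12,12,14,15,16]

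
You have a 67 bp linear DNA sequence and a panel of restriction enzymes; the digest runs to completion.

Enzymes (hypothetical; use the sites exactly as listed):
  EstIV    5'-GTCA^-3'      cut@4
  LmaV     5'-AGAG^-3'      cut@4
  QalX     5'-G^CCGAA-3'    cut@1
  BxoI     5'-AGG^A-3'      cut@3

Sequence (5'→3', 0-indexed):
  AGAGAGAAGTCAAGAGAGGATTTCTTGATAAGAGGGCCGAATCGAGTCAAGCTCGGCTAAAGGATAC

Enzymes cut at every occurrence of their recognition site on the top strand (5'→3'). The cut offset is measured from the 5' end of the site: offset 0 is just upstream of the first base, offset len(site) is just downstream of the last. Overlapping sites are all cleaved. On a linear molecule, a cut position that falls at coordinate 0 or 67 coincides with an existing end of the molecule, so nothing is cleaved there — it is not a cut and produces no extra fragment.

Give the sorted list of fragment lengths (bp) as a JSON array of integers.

Scan for sites:
  EstIV GTCA/4: at [8, 45] ⇒ [12, 49]
  LmaV AGAG/4: at [0, 2, 12, 14, 30] ⇒ [4, 6, 16, 18, 34]
  QalX GCCGAA/1: at [35] ⇒ [36]
  BxoI AGGA/3: at [16, 60] ⇒ [19, 63]

Pooled cuts: [4, 6, 12, 16, 18, 19, 34, 36, 49, 63]

Fragments:
  [0,4): 4 bp
  [4,6): 2 bp
  [6,12): 6 bp
  [12,16): 4 bp
  [16,18): 2 bp
  [18,19): 1 bp
  [19,34): 15 bp
  [34,36): 2 bp
  [36,49): 13 bp
  [49,63): 14 bp
  [63,67): 4 bp

[1,2,2,2,4,4,4,6,13,14,15]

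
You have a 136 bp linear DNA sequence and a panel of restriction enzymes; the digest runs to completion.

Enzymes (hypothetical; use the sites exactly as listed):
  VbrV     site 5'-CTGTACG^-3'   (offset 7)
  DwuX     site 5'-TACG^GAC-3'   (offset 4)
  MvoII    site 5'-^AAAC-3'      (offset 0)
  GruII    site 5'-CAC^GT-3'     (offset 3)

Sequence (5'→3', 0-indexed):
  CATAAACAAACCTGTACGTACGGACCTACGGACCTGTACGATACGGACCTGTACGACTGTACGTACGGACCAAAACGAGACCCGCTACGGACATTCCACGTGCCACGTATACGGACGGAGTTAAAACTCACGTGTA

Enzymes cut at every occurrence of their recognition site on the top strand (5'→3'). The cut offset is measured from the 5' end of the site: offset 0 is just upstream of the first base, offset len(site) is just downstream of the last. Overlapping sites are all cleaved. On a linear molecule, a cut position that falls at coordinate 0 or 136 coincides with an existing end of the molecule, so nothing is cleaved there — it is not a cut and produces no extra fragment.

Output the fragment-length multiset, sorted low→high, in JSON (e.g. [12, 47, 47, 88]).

[3,4,4,4,5,5,5,7,7,8,8,8,10,10,10,10,11,17]

Scan for sites:
  VbrV CTGTACG/7: at [11, 33, 48, 56] ⇒ [18, 40, 55, 63]
  DwuX TACGGAC/4: at [18, 26, 41, 63, 85, 109] ⇒ [22, 30, 45, 67, 89, 113]
  MvoII AAAC/0: at [3, 7, 72, 123] ⇒ [3, 7, 72, 123]
  GruII CACGT/3: at [96, 103, 128] ⇒ [99, 106, 131]

All cut coordinates (distinct, sorted): [3, 7, 18, 22, 30, 40, 45, 55, 63, 67, 72, 89, 99, 106, 113, 123, 131]

Fragments:
  [0,3): 3 bp
  [3,7): 4 bp
  [7,18): 11 bp
  [18,22): 4 bp
  [22,30): 8 bp
  [30,40): 10 bp
  [40,45): 5 bp
  [45,55): 10 bp
  [55,63): 8 bp
  [63,67): 4 bp
  [67,72): 5 bp
  [72,89): 17 bp
  [89,99): 10 bp
  [99,106): 7 bp
  [106,113): 7 bp
  [113,123): 10 bp
  [123,131): 8 bp
  [131,136): 5 bp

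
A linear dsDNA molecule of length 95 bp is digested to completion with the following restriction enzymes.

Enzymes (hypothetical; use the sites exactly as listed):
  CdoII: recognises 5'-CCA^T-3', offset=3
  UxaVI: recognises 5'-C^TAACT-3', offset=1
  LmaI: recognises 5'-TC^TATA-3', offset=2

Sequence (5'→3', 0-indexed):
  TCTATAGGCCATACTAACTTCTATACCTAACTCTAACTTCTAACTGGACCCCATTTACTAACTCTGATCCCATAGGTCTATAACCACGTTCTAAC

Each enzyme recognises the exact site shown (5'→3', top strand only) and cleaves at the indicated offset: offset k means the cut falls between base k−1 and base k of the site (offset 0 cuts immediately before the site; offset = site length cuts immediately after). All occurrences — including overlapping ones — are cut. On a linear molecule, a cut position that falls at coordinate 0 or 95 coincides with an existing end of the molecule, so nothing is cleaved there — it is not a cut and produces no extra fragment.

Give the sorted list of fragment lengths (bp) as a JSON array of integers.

[2,3,5,6,6,6,7,7,9,13,14,17]

Site scan:
  CdoII (CCAT, off=3): starts [8, 50, 69] → cuts [11, 53, 72]
  UxaVI (CTAACT, off=1): starts [13, 26, 32, 39, 57] → cuts [14, 27, 33, 40, 58]
  LmaI (TCTATA, off=2): starts [0, 19, 76] → cuts [2, 21, 78]

Pooled cuts: [2, 11, 14, 21, 27, 33, 40, 53, 58, 72, 78]

Fragment lengths:
  [0,2): 2 bp
  [2,11): 9 bp
  [11,14): 3 bp
  [14,21): 7 bp
  [21,27): 6 bp
  [27,33): 6 bp
  [33,40): 7 bp
  [40,53): 13 bp
  [53,58): 5 bp
  [58,72): 14 bp
  [72,78): 6 bp
  [78,95): 17 bp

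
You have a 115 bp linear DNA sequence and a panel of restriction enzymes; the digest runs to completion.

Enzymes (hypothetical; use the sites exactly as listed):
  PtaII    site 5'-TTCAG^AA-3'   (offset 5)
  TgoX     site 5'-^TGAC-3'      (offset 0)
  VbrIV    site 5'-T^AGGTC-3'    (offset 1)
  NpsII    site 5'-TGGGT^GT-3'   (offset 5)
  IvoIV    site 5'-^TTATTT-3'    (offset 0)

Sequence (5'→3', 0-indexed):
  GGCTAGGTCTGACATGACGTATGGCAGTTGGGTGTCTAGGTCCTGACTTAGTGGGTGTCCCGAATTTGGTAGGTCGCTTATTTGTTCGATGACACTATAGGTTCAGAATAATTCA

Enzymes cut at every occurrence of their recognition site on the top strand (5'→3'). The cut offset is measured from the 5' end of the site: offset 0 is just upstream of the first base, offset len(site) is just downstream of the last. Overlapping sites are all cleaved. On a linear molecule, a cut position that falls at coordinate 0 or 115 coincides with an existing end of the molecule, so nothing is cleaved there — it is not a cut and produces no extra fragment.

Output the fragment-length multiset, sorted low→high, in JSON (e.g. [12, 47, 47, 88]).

[4,4,5,5,6,7,9,12,13,14,17,19]

Site scan:
  PtaII TTCAGAA/5: at [101] ⇒ [106]
  TgoX TGAC/0: at [9, 14, 43, 89] ⇒ [9, 14, 43, 89]
  VbrIV TAGGTC/1: at [3, 36, 69] ⇒ [4, 37, 70]
  NpsII TGGGTGT/5: at [28, 51] ⇒ [33, 56]
  IvoIV TTATTT/0: at [77] ⇒ [77]

All cut coordinates (distinct, sorted): [4, 9, 14, 33, 37, 43, 56, 70, 77, 89, 106]

Fragment lengths:
  [0,4): 4 bp
  [4,9): 5 bp
  [9,14): 5 bp
  [14,33): 19 bp
  [33,37): 4 bp
  [37,43): 6 bp
  [43,56): 13 bp
  [56,70): 14 bp
  [70,77): 7 bp
  [77,89): 12 bp
  [89,106): 17 bp
  [106,115): 9 bp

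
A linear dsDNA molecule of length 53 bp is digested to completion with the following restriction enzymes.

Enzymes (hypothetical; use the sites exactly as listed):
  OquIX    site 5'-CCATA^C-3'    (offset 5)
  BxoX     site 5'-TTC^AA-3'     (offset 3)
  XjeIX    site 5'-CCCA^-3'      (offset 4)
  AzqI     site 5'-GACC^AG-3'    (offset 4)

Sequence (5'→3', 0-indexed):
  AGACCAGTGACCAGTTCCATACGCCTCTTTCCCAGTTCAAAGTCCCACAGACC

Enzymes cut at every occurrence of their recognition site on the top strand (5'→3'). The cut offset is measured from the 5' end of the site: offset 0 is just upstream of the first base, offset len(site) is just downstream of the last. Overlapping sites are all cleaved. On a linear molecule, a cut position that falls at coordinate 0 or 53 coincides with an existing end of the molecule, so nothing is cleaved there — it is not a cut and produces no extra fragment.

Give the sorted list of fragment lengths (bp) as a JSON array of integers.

[4,5,6,7,9,9,13]

Per-enzyme occurrences:
  OquIX CCATAC/5: at [16] ⇒ [21]
  BxoX TTCAA/3: at [35] ⇒ [38]
  XjeIX CCCA/4: at [30, 43] ⇒ [34, 47]
  AzqI GACCAG/4: at [1, 8] ⇒ [5, 12]

All cut coordinates (distinct, sorted): [5, 12, 21, 34, 38, 47]

Fragment lengths:
  [0,5): 5 bp
  [5,12): 7 bp
  [12,21): 9 bp
  [21,34): 13 bp
  [34,38): 4 bp
  [38,47): 9 bp
  [47,53): 6 bp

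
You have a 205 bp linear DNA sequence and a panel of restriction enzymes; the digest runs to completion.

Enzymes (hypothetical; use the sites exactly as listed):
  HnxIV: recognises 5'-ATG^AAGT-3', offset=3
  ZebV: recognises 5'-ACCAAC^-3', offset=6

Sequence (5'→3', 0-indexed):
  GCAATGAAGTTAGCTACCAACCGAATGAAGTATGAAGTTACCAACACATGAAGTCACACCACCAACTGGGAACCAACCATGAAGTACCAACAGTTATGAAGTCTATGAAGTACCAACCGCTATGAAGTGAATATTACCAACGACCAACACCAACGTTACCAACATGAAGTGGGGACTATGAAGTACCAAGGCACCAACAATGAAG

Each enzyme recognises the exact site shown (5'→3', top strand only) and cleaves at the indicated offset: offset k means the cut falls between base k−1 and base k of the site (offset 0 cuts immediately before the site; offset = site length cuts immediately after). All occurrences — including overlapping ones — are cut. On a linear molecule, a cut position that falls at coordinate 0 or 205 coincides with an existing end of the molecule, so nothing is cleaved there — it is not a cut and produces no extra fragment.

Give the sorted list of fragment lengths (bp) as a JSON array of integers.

[3,4,5,6,6,6,7,7,7,7,7,9,9,10,10,11,11,14,15,16,17,18]

Per-enzyme occurrences:
  HnxIV (ATGAAGT, off=3): starts [3, 24, 31, 47, 78, 95, 104, 121, 163, 177] → cuts [6, 27, 34, 50, 81, 98, 107, 124, 166, 180]
  ZebV (ACCAAC, off=6): starts [15, 39, 60, 71, 85, 111, 135, 142, 148, 157, 192] → cuts [21, 45, 66, 77, 91, 117, 141, 148, 154, 163, 198]

All cut coordinates (distinct, sorted): [6, 21, 27, 34, 45, 50, 66, 77, 81, 91, 98, 107, 117, 124, 141, 148, 154, 163, 166, 180, 198]

Fragments:
  [0,6): 6 bp
  [6,21): 15 bp
  [21,27): 6 bp
  [27,34): 7 bp
  [34,45): 11 bp
  [45,50): 5 bp
  [50,66): 16 bp
  [66,77): 11 bp
  [77,81): 4 bp
  [81,91): 10 bp
  [91,98): 7 bp
  [98,107): 9 bp
  [107,117): 10 bp
  [117,124): 7 bp
  [124,141): 17 bp
  [141,148): 7 bp
  [148,154): 6 bp
  [154,163): 9 bp
  [163,166): 3 bp
  [166,180): 14 bp
  [180,198): 18 bp
  [198,205): 7 bp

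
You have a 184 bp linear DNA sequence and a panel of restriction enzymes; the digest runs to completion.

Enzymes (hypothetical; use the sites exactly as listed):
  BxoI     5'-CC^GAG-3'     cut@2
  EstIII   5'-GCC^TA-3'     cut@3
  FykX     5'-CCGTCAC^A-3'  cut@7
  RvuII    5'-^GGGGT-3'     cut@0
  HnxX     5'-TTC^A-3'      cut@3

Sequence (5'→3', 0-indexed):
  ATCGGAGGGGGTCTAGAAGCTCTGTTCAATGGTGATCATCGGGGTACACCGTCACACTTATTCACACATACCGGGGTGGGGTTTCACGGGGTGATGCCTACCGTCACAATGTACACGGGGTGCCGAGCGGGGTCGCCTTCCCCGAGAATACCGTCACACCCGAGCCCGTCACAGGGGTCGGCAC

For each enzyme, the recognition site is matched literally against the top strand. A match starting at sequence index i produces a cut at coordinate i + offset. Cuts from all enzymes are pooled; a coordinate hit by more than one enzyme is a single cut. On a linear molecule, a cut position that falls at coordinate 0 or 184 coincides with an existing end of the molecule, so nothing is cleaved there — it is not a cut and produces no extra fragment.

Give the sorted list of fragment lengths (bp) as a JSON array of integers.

Per-enzyme occurrences:
  BxoI (CCGAG, off=2): starts [122, 141, 159] → cuts [124, 143, 161]
  EstIII (GCCTA, off=3): starts [95] → cuts [98]
  FykX (CCGTCACA, off=7): starts [48, 100, 150, 165] → cuts [55, 107, 157, 172]
  RvuII (GGGGT, off=0): starts [7, 40, 72, 77, 87, 116, 128, 173] → cuts [7, 40, 72, 77, 87, 116, 128, 173]
  HnxX (TTCA, off=3): starts [24, 60, 82] → cuts [27, 63, 85]

Pooled cuts: [7, 27, 40, 55, 63, 72, 77, 85, 87, 98, 107, 116, 124, 128, 143, 157, 161, 172, 173]

Fragments:
  [0,7): 7 bp
  [7,27): 20 bp
  [27,40): 13 bp
  [40,55): 15 bp
  [55,63): 8 bp
  [63,72): 9 bp
  [72,77): 5 bp
  [77,85): 8 bp
  [85,87): 2 bp
  [87,98): 11 bp
  [98,107): 9 bp
  [107,116): 9 bp
  [116,124): 8 bp
  [124,128): 4 bp
  [128,143): 15 bp
  [143,157): 14 bp
  [157,161): 4 bp
  [161,172): 11 bp
  [172,173): 1 bp
  [173,184): 11 bp

[1,2,4,4,5,7,8,8,8,9,9,9,11,11,11,13,14,15,15,20]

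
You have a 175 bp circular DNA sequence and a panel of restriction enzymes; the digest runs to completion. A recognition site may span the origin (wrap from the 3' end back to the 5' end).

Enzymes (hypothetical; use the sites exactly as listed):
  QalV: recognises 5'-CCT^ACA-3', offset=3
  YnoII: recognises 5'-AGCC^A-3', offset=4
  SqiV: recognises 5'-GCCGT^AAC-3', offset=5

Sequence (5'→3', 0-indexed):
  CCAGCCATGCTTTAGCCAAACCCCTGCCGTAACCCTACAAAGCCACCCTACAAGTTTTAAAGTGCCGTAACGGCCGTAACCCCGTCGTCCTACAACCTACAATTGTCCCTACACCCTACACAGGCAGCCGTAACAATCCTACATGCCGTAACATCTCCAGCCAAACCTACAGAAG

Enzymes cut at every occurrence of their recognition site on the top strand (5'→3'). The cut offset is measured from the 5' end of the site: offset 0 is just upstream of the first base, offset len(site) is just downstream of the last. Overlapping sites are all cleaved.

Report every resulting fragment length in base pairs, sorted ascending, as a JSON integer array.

[4,5,6,6,7,7,8,9,9,9,9,11,12,13,13,14,14,19]

Site scan:
  QalV CCTACA/3: at [33, 46, 88, 95, 107, 114, 137, 165] ⇒ [36, 49, 91, 98, 110, 117, 140, 168]
  YnoII AGCCA/4: at [2, 13, 40, 158, 173] ⇒ [2, 6, 17, 44, 162]
  SqiV GCCGTAAC/5: at [25, 63, 72, 126, 144] ⇒ [30, 68, 77, 131, 149]

Pooled cuts: [2, 6, 17, 30, 36, 44, 49, 68, 77, 91, 98, 110, 117, 131, 140, 149, 162, 168]

Fragments:
  2→6: 4 bp
  6→17: 11 bp
  17→30: 13 bp
  30→36: 6 bp
  36→44: 8 bp
  44→49: 5 bp
  49→68: 19 bp
  68→77: 9 bp
  77→91: 14 bp
  91→98: 7 bp
  98→110: 12 bp
  110→117: 7 bp
  117→131: 14 bp
  131→140: 9 bp
  140→149: 9 bp
  149→162: 13 bp
  162→168: 6 bp
  168→2 (wrap): 175-168+2 = 9 bp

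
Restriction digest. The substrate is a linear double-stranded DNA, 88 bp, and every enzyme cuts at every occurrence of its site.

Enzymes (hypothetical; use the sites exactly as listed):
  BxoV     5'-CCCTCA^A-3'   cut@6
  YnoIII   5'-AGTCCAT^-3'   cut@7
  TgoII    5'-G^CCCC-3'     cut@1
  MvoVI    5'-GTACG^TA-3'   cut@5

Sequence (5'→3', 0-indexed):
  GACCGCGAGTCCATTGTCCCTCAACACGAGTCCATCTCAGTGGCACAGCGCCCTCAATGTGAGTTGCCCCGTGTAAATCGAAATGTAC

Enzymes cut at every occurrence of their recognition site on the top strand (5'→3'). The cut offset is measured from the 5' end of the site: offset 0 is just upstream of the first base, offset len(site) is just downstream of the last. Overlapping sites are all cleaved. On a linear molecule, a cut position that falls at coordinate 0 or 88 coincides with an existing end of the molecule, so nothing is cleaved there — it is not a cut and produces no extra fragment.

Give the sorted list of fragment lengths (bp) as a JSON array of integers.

[9,10,12,14,21,22]

Scan for sites:
  BxoV (CCCTCAA, off=6): starts [17, 50] → cuts [23, 56]
  YnoIII (AGTCCAT, off=7): starts [7, 28] → cuts [14, 35]
  TgoII (GCCCC, off=1): starts [65] → cuts [66]
  MvoVI (GTACGTA, off=5): no sites

All cut coordinates (distinct, sorted): [14, 23, 35, 56, 66]

Fragment lengths:
  [0,14): 14 bp
  [14,23): 9 bp
  [23,35): 12 bp
  [35,56): 21 bp
  [56,66): 10 bp
  [66,88): 22 bp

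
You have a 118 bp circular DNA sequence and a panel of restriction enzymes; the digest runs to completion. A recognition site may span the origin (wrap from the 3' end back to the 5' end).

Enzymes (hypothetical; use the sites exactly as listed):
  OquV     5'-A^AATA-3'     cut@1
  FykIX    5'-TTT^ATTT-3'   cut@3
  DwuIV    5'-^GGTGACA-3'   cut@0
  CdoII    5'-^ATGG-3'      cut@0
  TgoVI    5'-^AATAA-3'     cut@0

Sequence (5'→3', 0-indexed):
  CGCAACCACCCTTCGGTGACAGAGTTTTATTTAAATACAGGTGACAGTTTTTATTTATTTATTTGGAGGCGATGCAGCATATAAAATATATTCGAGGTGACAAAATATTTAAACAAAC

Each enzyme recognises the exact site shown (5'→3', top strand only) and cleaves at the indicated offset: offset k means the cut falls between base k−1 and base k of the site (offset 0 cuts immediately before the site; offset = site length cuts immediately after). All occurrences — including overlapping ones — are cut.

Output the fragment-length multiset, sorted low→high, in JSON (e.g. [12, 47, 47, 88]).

[4,4,5,6,8,11,13,14,24,29]

Scan for sites:
  OquV (AAATA, off=1): starts [32, 83, 102] → cuts [33, 84, 103]
  FykIX (TTTATTT, off=3): starts [25, 49, 53, 57] → cuts [28, 52, 56, 60]
  DwuIV (GGTGACA, off=0): starts [14, 39, 95] → cuts [14, 39, 95]
  CdoII (ATGG, off=0): no sites
  TgoVI (AATAA, off=0): no sites

All cut coordinates (distinct, sorted): [14, 28, 33, 39, 52, 56, 60, 84, 95, 103]

Fragments:
  14→28: 14 bp
  28→33: 5 bp
  33→39: 6 bp
  39→52: 13 bp
  52→56: 4 bp
  56→60: 4 bp
  60→84: 24 bp
  84→95: 11 bp
  95→103: 8 bp
  103→14 (wrap): 118-103+14 = 29 bp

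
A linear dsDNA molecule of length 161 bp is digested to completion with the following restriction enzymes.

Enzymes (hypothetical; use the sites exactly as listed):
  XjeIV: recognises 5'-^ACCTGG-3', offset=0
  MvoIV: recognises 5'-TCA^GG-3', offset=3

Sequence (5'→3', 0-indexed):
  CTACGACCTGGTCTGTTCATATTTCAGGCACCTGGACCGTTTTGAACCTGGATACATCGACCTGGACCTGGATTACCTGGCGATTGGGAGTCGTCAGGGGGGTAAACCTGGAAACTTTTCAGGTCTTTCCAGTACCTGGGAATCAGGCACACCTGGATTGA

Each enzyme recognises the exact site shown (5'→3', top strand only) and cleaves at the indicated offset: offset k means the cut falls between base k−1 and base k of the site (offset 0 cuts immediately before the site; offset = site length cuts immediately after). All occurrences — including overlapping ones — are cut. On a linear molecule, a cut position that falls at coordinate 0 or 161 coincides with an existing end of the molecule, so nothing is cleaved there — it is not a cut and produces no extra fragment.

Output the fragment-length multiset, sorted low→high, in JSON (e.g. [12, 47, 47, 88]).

[3,5,5,6,9,9,11,12,12,14,16,16,21,22]

Scan for sites:
  XjeIV ACCTGG/0: at [5, 29, 45, 59, 65, 74, 105, 133, 150] ⇒ [5, 29, 45, 59, 65, 74, 105, 133, 150]
  MvoIV TCAGG/3: at [23, 93, 118, 142] ⇒ [26, 96, 121, 145]

Pooled cuts: [5, 26, 29, 45, 59, 65, 74, 96, 105, 121, 133, 145, 150]

Fragment lengths:
  [0,5): 5 bp
  [5,26): 21 bp
  [26,29): 3 bp
  [29,45): 16 bp
  [45,59): 14 bp
  [59,65): 6 bp
  [65,74): 9 bp
  [74,96): 22 bp
  [96,105): 9 bp
  [105,121): 16 bp
  [121,133): 12 bp
  [133,145): 12 bp
  [145,150): 5 bp
  [150,161): 11 bp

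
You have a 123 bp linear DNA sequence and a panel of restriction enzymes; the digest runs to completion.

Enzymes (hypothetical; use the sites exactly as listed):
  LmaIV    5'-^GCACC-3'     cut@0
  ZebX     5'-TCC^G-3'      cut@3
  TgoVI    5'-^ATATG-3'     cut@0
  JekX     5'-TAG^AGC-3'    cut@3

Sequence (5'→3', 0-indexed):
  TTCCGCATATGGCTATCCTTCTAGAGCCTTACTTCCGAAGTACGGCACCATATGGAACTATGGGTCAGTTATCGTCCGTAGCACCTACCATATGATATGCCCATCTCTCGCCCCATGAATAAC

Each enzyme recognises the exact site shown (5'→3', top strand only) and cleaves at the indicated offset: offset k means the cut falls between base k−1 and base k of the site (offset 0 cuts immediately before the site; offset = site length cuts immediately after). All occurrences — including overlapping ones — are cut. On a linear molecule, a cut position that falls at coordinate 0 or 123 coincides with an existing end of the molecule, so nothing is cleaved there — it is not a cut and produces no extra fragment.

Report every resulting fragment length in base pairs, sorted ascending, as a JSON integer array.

Site scan:
  LmaIV GCACC/0: at [44, 80] ⇒ [44, 80]
  ZebX TCCG/3: at [1, 33, 74] ⇒ [4, 36, 77]
  TgoVI ATATG/0: at [6, 49, 89, 94] ⇒ [6, 49, 89, 94]
  JekX TAGAGC/3: at [21] ⇒ [24]

Pooled cuts: [4, 6, 24, 36, 44, 49, 77, 80, 89, 94]

Fragment lengths:
  [0,4): 4 bp
  [4,6): 2 bp
  [6,24): 18 bp
  [24,36): 12 bp
  [36,44): 8 bp
  [44,49): 5 bp
  [49,77): 28 bp
  [77,80): 3 bp
  [80,89): 9 bp
  [89,94): 5 bp
  [94,123): 29 bp

[2,3,4,5,5,8,9,12,18,28,29]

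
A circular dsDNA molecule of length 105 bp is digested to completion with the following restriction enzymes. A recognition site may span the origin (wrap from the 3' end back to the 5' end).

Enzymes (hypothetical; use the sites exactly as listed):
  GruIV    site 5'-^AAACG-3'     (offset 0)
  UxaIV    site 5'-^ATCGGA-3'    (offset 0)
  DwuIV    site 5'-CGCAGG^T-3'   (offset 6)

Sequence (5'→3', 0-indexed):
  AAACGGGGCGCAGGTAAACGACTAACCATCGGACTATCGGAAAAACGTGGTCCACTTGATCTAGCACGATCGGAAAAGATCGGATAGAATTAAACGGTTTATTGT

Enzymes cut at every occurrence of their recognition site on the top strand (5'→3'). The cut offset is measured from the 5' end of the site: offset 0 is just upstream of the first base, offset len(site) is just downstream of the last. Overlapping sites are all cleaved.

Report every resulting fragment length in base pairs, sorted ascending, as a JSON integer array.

[1,7,8,10,12,13,14,14,26]

Site scan:
  GruIV AAACG/0: at [0, 15, 42, 91] ⇒ [0, 15, 42, 91]
  UxaIV ATCGGA/0: at [27, 35, 68, 78] ⇒ [27, 35, 68, 78]
  DwuIV CGCAGGT/6: at [8] ⇒ [14]

Pooled cuts: [0, 14, 15, 27, 35, 42, 68, 78, 91]

Fragments:
  0→14: 14 bp
  14→15: 1 bp
  15→27: 12 bp
  27→35: 8 bp
  35→42: 7 bp
  42→68: 26 bp
  68→78: 10 bp
  78→91: 13 bp
  91→0 (wrap): 105-91+0 = 14 bp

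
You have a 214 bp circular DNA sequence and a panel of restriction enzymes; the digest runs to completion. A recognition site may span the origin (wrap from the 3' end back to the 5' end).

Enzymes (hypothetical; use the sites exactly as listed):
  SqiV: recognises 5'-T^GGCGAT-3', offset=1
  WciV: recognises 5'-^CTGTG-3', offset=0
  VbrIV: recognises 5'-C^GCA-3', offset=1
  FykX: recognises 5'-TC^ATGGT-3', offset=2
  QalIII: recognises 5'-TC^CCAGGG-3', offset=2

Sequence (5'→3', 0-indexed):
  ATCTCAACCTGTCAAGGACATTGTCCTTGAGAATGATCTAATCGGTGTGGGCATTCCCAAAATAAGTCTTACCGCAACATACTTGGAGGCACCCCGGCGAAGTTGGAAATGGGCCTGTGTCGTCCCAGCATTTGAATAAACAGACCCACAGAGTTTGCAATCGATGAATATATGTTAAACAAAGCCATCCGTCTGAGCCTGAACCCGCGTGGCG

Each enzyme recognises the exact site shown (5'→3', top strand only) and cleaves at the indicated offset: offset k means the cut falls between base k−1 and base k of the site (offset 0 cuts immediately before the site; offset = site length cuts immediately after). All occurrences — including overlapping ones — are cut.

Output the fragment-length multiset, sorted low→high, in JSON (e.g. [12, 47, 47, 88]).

[41,77,96]

Scan for sites:
  SqiV TGGCGAT/1: at [209] ⇒ [210]
  WciV CTGTG/0: at [114] ⇒ [114]
  VbrIV CGCA/1: at [72] ⇒ [73]
  FykX (TCATGGT, off=2): no sites
  QalIII (TCCCAGGG, off=2): no sites

Pooled cuts: [73, 114, 210]

Fragments:
  73→114: 41 bp
  114→210: 96 bp
  210→73 (wrap): 214-210+73 = 77 bp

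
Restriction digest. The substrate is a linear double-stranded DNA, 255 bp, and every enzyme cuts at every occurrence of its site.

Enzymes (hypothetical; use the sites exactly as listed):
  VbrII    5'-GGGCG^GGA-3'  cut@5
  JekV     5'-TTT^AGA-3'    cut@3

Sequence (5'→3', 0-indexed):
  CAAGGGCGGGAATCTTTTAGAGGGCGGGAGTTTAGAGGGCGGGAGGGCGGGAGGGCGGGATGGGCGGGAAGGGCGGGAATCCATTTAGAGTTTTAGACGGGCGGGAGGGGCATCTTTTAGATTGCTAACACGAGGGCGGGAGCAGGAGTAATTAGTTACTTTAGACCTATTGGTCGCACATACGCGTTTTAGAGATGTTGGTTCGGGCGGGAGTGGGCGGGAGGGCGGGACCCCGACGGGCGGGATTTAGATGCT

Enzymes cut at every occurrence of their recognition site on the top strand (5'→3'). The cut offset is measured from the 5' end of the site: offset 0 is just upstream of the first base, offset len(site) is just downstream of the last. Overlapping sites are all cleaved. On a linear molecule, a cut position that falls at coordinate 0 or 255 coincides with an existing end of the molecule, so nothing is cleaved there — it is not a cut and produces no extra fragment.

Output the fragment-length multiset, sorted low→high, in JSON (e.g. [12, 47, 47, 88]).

[6,7,7,8,8,8,8,8,8,8,9,9,9,10,10,11,15,15,19,20,24,28]

Scan for sites:
  VbrII (GGGCGGGA, off=5): starts [3, 21, 36, 44, 52, 61, 70, 98, 133, 204, 214, 222, 237] → cuts [8, 26, 41, 49, 57, 66, 75, 103, 138, 209, 219, 227, 242]
  JekV (TTTAGA, off=3): starts [15, 30, 83, 91, 115, 159, 187, 245] → cuts [18, 33, 86, 94, 118, 162, 190, 248]

Pooled cuts: [8, 18, 26, 33, 41, 49, 57, 66, 75, 86, 94, 103, 118, 138, 162, 190, 209, 219, 227, 242, 248]

Fragment lengths:
  [0,8): 8 bp
  [8,18): 10 bp
  [18,26): 8 bp
  [26,33): 7 bp
  [33,41): 8 bp
  [41,49): 8 bp
  [49,57): 8 bp
  [57,66): 9 bp
  [66,75): 9 bp
  [75,86): 11 bp
  [86,94): 8 bp
  [94,103): 9 bp
  [103,118): 15 bp
  [118,138): 20 bp
  [138,162): 24 bp
  [162,190): 28 bp
  [190,209): 19 bp
  [209,219): 10 bp
  [219,227): 8 bp
  [227,242): 15 bp
  [242,248): 6 bp
  [248,255): 7 bp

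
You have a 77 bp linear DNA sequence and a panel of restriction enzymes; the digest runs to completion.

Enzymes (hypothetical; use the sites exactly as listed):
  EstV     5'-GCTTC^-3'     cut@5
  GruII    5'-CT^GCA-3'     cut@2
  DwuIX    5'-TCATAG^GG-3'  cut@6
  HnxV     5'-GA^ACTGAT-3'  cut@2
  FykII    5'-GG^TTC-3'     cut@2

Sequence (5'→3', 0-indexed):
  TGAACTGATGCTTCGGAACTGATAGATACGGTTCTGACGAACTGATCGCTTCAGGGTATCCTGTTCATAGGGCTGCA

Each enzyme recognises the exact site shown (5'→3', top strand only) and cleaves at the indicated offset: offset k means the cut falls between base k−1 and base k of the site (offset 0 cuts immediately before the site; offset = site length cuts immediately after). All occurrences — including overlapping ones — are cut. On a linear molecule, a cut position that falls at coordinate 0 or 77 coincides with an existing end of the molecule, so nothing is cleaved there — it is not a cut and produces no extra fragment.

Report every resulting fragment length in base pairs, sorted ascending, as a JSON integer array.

Scan for sites:
  EstV (GCTTC, off=5): starts [9, 47] → cuts [14, 52]
  GruII (CTGCA, off=2): starts [72] → cuts [74]
  DwuIX (TCATAGGG, off=6): starts [64] → cuts [70]
  HnxV (GAACTGAT, off=2): starts [1, 15, 38] → cuts [3, 17, 40]
  FykII (GGTTC, off=2): starts [29] → cuts [31]

All cut coordinates (distinct, sorted): [3, 14, 17, 31, 40, 52, 70, 74]

Fragments:
  [0,3): 3 bp
  [3,14): 11 bp
  [14,17): 3 bp
  [17,31): 14 bp
  [31,40): 9 bp
  [40,52): 12 bp
  [52,70): 18 bp
  [70,74): 4 bp
  [74,77): 3 bp

[3,3,3,4,9,11,12,14,18]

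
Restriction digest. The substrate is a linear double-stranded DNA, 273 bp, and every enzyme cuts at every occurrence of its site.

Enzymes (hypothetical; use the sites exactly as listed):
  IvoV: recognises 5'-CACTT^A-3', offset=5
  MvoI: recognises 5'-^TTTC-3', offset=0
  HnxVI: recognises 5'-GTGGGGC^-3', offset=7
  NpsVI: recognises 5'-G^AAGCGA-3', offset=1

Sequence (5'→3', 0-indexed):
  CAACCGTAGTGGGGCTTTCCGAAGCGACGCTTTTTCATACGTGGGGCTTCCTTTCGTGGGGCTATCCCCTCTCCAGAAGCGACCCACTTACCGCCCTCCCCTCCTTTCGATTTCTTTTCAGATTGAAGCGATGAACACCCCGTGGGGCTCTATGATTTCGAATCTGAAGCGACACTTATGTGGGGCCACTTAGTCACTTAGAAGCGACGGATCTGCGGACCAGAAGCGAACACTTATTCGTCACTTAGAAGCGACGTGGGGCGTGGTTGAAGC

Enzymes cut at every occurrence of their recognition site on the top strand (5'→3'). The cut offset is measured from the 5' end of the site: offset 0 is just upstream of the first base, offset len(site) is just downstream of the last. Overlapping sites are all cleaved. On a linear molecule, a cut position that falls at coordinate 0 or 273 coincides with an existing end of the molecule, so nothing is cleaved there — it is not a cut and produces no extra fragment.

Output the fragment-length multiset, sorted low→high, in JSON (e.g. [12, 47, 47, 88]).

[2,2,4,5,5,6,6,7,8,9,10,11,11,11,11,11,11,12,13,14,14,15,15,15,22,23]

Site scan:
  IvoV (CACTTA, off=5): starts [84, 172, 186, 194, 230, 241] → cuts [89, 177, 191, 199, 235, 246]
  MvoI (TTTC, off=0): starts [15, 32, 51, 104, 110, 115, 155] → cuts [15, 32, 51, 104, 110, 115, 155]
  HnxVI (GTGGGGC, off=7): starts [8, 40, 55, 141, 179, 255] → cuts [15, 47, 62, 148, 186, 262]
  NpsVI (GAAGCGA, off=1): starts [20, 75, 124, 165, 200, 222, 247] → cuts [21, 76, 125, 166, 201, 223, 248]

All cut coordinates (distinct, sorted): [15, 21, 32, 47, 51, 62, 76, 89, 104, 110, 115, 125, 148, 155, 166, 177, 186, 191, 199, 201, 223, 235, 246, 248, 262]

Fragment lengths:
  [0,15): 15 bp
  [15,21): 6 bp
  [21,32): 11 bp
  [32,47): 15 bp
  [47,51): 4 bp
  [51,62): 11 bp
  [62,76): 14 bp
  [76,89): 13 bp
  [89,104): 15 bp
  [104,110): 6 bp
  [110,115): 5 bp
  [115,125): 10 bp
  [125,148): 23 bp
  [148,155): 7 bp
  [155,166): 11 bp
  [166,177): 11 bp
  [177,186): 9 bp
  [186,191): 5 bp
  [191,199): 8 bp
  [199,201): 2 bp
  [201,223): 22 bp
  [223,235): 12 bp
  [235,246): 11 bp
  [246,248): 2 bp
  [248,262): 14 bp
  [262,273): 11 bp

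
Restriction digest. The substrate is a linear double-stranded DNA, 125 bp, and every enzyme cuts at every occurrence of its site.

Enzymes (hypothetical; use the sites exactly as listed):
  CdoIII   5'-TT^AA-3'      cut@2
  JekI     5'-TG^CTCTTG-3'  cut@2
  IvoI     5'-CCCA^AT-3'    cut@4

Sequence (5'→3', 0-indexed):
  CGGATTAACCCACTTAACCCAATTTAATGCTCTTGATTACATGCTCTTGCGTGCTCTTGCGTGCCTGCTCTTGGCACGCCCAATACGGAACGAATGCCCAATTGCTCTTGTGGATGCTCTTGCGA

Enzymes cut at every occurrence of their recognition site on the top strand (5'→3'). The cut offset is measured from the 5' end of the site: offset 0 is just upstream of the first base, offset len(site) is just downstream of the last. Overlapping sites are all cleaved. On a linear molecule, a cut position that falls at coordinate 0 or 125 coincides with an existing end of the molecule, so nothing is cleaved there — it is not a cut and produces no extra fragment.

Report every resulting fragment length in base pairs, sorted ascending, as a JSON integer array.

Scan for sites:
  CdoIII TTAA/2: at [4, 13, 23] ⇒ [6, 15, 25]
  JekI TGCTCTTG/2: at [27, 41, 51, 65, 102, 114] ⇒ [29, 43, 53, 67, 104, 116]
  IvoI CCCAAT/4: at [17, 78, 96] ⇒ [21, 82, 100]

All cut coordinates (distinct, sorted): [6, 15, 21, 25, 29, 43, 53, 67, 82, 100, 104, 116]

Fragment lengths:
  [0,6): 6 bp
  [6,15): 9 bp
  [15,21): 6 bp
  [21,25): 4 bp
  [25,29): 4 bp
  [29,43): 14 bp
  [43,53): 10 bp
  [53,67): 14 bp
  [67,82): 15 bp
  [82,100): 18 bp
  [100,104): 4 bp
  [104,116): 12 bp
  [116,125): 9 bp

[4,4,4,6,6,9,9,10,12,14,14,15,18]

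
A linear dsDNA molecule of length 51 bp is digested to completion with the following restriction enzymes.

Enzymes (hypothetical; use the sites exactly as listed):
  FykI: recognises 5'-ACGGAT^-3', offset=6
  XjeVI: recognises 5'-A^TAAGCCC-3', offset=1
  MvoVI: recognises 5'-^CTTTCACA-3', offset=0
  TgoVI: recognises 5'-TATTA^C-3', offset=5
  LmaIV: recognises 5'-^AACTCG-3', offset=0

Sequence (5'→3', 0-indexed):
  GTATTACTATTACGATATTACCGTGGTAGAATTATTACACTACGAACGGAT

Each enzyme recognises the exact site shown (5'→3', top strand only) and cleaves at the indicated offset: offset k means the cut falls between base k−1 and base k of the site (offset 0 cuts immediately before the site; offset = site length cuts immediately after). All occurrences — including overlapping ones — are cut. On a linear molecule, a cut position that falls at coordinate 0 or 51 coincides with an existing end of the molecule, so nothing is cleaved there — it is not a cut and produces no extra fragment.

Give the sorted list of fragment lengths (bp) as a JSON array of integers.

[6,6,8,14,17]

Per-enzyme occurrences:
  FykI ACGGAT/6: at [45] ⇒ [] (position 51 is a terminus of the linear molecule — no cut)
  XjeVI (ATAAGCCC, off=1): no sites
  MvoVI (CTTTCACA, off=0): no sites
  TgoVI TATTAC/5: at [1, 7, 15, 32] ⇒ [6, 12, 20, 37]
  LmaIV (AACTCG, off=0): no sites

All cut coordinates (distinct, sorted): [6, 12, 20, 37]

Fragment lengths:
  [0,6): 6 bp
  [6,12): 6 bp
  [12,20): 8 bp
  [20,37): 17 bp
  [37,51): 14 bp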